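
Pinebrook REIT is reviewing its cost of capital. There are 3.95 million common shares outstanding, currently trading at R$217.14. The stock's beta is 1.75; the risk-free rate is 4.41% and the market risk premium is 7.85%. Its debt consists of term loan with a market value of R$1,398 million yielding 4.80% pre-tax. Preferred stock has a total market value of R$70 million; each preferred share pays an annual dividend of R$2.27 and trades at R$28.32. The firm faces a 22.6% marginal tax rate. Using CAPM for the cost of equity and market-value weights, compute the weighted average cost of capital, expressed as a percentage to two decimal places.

9.17%

Cost of equity via CAPM: Re = 4.41% + 1.75 × 7.85% = 18.1475%.
Cost of preferred: Rp = 2.27 / 28.32 = 8.0155%.
Market value of equity E = 217.14 × 3.95m = 857.703m.
Total capital V = 857.703 + 70 + 1398 = 2325.703.
Equity: weight = 857.703/2325.703 = 0.3688; cost = 18.1475%.
Preferred: weight = 70/2325.703 = 0.0301; cost = 8.0155%.
Term loan: weight = 1398/2325.703 = 0.6011; after-tax cost = 4.8% × (1 − 22.6%) = 3.7152%.
WACC = 0.3688 × 18.1475% + 0.0301 × 8.0155% + 0.6011 × 3.7152% = 9.1672%.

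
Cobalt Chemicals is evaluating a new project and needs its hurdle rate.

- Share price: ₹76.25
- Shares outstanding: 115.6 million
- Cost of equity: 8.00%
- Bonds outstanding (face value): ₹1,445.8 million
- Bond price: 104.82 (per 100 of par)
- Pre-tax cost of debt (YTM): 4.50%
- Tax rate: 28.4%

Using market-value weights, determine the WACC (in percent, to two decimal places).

7.30%

Market value of equity E = 76.25 × 115.6m = 8814.5m. Market value of debt D = 1445.8m × 104.82/100 = 1515.48756m.
Total capital V = 8814.5 + 1515.48756 = 10329.98756.
Equity: weight = 8814.5/10329.98756 = 0.8533; cost = 8%.
Bonds outstanding: weight = 1515.48756/10329.98756 = 0.1467; after-tax cost = 4.5% × (1 − 28.4%) = 3.2220%.
WACC = 0.8533 × 8.0000% + 0.1467 × 3.2220% = 7.2990%.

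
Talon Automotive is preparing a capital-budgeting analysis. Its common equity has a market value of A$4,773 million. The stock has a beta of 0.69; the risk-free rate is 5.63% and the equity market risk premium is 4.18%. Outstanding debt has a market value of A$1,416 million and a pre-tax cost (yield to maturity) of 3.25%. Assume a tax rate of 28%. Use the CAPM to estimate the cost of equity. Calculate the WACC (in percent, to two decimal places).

Cost of equity via CAPM: Re = 5.63% + 0.69 × 4.18% = 8.5142%.
Total capital V = 4773 + 1416 = 6189.
Equity: weight = 4773/6189 = 0.7712; cost = 8.5142%.
Debt: weight = 1416/6189 = 0.2288; after-tax cost = 3.25% × (1 − 28%) = 2.3400%.
WACC = 0.7712 × 8.5142% + 0.2288 × 2.3400% = 7.1016%.

7.10%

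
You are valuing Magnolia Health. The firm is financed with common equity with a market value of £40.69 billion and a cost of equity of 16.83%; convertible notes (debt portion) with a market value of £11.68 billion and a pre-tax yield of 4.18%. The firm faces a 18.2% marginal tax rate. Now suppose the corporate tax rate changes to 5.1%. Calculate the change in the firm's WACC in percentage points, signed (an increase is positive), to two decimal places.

Current WACC:
Total capital V = 40.69 + 11.68 = 52.37.
Equity: weight = 40.69/52.37 = 0.7770; cost = 16.83%.
Convertible notes (debt portion): weight = 11.68/52.37 = 0.2230; after-tax cost = 4.18% × (1 − 18.2%) = 3.4192%.
WACC = 0.7770 × 16.8300% + 0.2230 × 3.4192% = 13.8390%.
After the change:
Total capital V = 40.69 + 11.68 = 52.37.
Equity: weight = 40.69/52.37 = 0.7770; cost = 16.83%.
Convertible notes (debt portion): weight = 11.68/52.37 = 0.2230; after-tax cost = 4.18% × (1 − 5.1%) = 3.9668%.
WACC = 0.7770 × 16.8300% + 0.2230 × 3.9668% = 13.9611%.
Change in WACC = 13.9611% − 13.8390% = 0.1221 pp.

+0.12 pp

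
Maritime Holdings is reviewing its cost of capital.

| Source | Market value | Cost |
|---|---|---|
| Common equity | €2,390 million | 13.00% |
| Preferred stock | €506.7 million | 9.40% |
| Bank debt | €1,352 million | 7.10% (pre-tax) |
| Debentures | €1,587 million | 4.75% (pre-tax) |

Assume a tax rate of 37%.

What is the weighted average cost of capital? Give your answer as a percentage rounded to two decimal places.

Total capital V = 2390 + 506.7 + 1352 + 1587 = 5835.7.
Equity: weight = 2390/5835.7 = 0.4095; cost = 13%.
Preferred: weight = 506.7/5835.7 = 0.0868; cost = 9.4%.
Bank debt: weight = 1352/5835.7 = 0.2317; after-tax cost = 7.1% × (1 − 37%) = 4.4730%.
Debentures: weight = 1587/5835.7 = 0.2719; after-tax cost = 4.75% × (1 − 37%) = 2.9925%.
WACC = 0.4095 × 13.0000% + 0.0868 × 9.4000% + 0.2317 × 4.4730% + 0.2719 × 2.9925% = 7.9904%.

7.99%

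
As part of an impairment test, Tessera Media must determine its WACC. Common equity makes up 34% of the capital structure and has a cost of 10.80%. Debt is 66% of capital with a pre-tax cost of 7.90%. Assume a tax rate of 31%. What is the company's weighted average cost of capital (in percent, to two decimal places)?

7.27%

After-tax cost of debt = 7.9% × (1 − 31%) = 5.4510%.
WACC = 0.340 × 10.8000% + 0.660 × 5.4510% = 7.2697%.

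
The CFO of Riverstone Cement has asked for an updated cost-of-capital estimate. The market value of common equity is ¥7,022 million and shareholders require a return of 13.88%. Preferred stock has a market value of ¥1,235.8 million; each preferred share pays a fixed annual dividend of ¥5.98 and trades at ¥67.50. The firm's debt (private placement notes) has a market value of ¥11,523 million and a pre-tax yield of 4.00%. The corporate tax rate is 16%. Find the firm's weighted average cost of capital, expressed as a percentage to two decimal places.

7.44%

Cost of preferred: Rp = 5.98 / 67.5 = 8.8593%.
Total capital V = 7022 + 1235.8 + 11523 = 19780.8.
Equity: weight = 7022/19780.8 = 0.3550; cost = 13.88%.
Preferred: weight = 1235.8/19780.8 = 0.0625; cost = 8.8593%.
Private placement notes: weight = 11523/19780.8 = 0.5825; after-tax cost = 4% × (1 − 16%) = 3.3600%.
WACC = 0.3550 × 13.8800% + 0.0625 × 8.8593% + 0.5825 × 3.3600% = 7.4381%.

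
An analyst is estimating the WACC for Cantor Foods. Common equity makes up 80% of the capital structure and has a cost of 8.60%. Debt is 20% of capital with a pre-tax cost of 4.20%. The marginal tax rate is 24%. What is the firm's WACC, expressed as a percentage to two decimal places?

After-tax cost of debt = 4.2% × (1 − 24%) = 3.1920%.
WACC = 0.800 × 8.6000% + 0.200 × 3.1920% = 7.5184%.

7.52%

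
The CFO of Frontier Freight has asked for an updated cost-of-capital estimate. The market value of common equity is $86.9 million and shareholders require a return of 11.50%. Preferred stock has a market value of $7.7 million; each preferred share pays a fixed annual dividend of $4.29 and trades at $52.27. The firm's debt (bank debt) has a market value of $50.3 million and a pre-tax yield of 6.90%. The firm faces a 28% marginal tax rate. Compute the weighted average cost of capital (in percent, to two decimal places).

9.06%

Cost of preferred: Rp = 4.29 / 52.27 = 8.2074%.
Total capital V = 86.9 + 7.7 + 50.3 = 144.9.
Equity: weight = 86.9/144.9 = 0.5997; cost = 11.5%.
Preferred: weight = 7.7/144.9 = 0.0531; cost = 8.2074%.
Bank debt: weight = 50.3/144.9 = 0.3471; after-tax cost = 6.9% × (1 − 28%) = 4.9680%.
WACC = 0.5997 × 11.5000% + 0.0531 × 8.2074% + 0.3471 × 4.9680% = 9.0575%.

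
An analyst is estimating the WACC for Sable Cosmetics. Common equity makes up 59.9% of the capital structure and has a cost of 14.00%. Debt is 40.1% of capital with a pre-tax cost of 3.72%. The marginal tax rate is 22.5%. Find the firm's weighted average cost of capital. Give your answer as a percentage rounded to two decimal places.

After-tax cost of debt = 3.72% × (1 − 22.5%) = 2.8830%.
WACC = 0.599 × 14.0000% + 0.401 × 2.8830% = 9.5421%.

9.54%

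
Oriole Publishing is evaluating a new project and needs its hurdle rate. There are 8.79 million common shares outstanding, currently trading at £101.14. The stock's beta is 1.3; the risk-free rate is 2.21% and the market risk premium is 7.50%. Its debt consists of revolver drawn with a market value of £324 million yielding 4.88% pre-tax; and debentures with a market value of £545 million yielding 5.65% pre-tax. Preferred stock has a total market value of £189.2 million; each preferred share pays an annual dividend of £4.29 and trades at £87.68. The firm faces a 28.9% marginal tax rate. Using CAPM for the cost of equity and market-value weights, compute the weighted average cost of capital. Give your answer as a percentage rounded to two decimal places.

7.64%

Cost of equity via CAPM: Re = 2.21% + 1.3 × 7.5% = 11.9600%.
Cost of preferred: Rp = 4.29 / 87.68 = 4.8928%.
Market value of equity E = 101.14 × 8.79m = 889.0206m.
Total capital V = 889.0206 + 189.2 + 324 + 545 = 1947.2206.
Equity: weight = 889.0206/1947.2206 = 0.4566; cost = 11.96%.
Preferred: weight = 189.2/1947.2206 = 0.0972; cost = 4.8928%.
Revolver drawn: weight = 324/1947.2206 = 0.1664; after-tax cost = 4.88% × (1 − 28.9%) = 3.4697%.
Debentures: weight = 545/1947.2206 = 0.2799; after-tax cost = 5.65% × (1 − 28.9%) = 4.0172%.
WACC = 0.4566 × 11.9600% + 0.0972 × 4.8928% + 0.1664 × 3.4697% + 0.2799 × 4.0172% = 7.6375%.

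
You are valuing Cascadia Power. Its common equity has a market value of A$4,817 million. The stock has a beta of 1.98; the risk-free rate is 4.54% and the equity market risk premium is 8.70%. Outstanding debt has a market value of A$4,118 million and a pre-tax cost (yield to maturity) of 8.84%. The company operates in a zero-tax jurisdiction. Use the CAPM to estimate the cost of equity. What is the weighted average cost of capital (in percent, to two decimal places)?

15.81%

Cost of equity via CAPM: Re = 4.54% + 1.98 × 8.7% = 21.7660%.
Total capital V = 4817 + 4118 = 8935.
Equity: weight = 4817/8935 = 0.5391; cost = 21.766%.
Debt: weight = 4118/8935 = 0.4609; after-tax cost = 8.84% × (1 − 0%) = 8.8400%.
WACC = 0.5391 × 21.7660% + 0.4609 × 8.8400% = 15.8086%.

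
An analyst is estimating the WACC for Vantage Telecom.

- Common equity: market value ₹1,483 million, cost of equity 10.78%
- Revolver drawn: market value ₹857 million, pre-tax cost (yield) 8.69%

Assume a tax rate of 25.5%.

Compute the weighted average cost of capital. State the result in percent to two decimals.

Total capital V = 1483 + 857 = 2340.
Equity: weight = 1483/2340 = 0.6338; cost = 10.78%.
Revolver drawn: weight = 857/2340 = 0.3662; after-tax cost = 8.69% × (1 − 25.5%) = 6.4740%.
WACC = 0.6338 × 10.7800% + 0.3662 × 6.4740% = 9.2030%.

9.20%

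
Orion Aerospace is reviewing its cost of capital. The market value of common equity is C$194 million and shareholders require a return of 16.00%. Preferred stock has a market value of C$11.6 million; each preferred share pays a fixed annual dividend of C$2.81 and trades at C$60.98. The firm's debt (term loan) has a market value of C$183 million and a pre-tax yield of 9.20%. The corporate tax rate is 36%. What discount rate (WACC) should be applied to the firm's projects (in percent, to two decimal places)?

Cost of preferred: Rp = 2.81 / 60.98 = 4.6081%.
Total capital V = 194 + 11.6 + 183 = 388.6.
Equity: weight = 194/388.6 = 0.4992; cost = 16%.
Preferred: weight = 11.6/388.6 = 0.0299; cost = 4.6081%.
Term loan: weight = 183/388.6 = 0.4709; after-tax cost = 9.2% × (1 − 36%) = 5.8880%.
WACC = 0.4992 × 16.0000% + 0.0299 × 4.6081% + 0.4709 × 5.8880% = 10.8980%.

10.90%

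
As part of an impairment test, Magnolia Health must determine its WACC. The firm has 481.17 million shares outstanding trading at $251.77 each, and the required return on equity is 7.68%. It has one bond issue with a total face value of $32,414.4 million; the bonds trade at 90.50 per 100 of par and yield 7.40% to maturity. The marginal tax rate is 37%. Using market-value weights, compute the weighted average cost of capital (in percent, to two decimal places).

7.09%

Market value of equity E = 251.77 × 481.17m = 121144.1709m. Market value of debt D = 32414.4m × 90.5/100 = 29335.032m.
Total capital V = 121144.1709 + 29335.032 = 150479.2029.
Equity: weight = 121144.1709/150479.2029 = 0.8051; cost = 7.68%.
Bonds outstanding: weight = 29335.032/150479.2029 = 0.1949; after-tax cost = 7.4% × (1 − 37%) = 4.6620%.
WACC = 0.8051 × 7.6800% + 0.1949 × 4.6620% = 7.0917%.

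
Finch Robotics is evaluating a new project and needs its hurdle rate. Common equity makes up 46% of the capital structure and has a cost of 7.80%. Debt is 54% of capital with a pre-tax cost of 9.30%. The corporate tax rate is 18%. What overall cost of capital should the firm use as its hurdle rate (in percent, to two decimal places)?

7.71%

After-tax cost of debt = 9.3% × (1 − 18%) = 7.6260%.
WACC = 0.460 × 7.8000% + 0.540 × 7.6260% = 7.7060%.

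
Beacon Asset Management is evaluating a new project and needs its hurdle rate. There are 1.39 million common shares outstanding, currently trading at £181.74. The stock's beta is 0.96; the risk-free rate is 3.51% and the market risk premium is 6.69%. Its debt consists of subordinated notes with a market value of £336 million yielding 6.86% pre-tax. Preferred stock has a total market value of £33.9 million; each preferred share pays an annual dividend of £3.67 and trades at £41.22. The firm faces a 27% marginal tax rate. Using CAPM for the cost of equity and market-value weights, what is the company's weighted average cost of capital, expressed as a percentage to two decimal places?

Cost of equity via CAPM: Re = 3.51% + 0.96 × 6.69% = 9.9324%.
Cost of preferred: Rp = 3.67 / 41.22 = 8.9034%.
Market value of equity E = 181.74 × 1.39m = 252.6186m.
Total capital V = 252.6186 + 33.9 + 336 = 622.5186.
Equity: weight = 252.6186/622.5186 = 0.4058; cost = 9.9324%.
Preferred: weight = 33.9/622.5186 = 0.0545; cost = 8.9034%.
Subordinated notes: weight = 336/622.5186 = 0.5397; after-tax cost = 6.86% × (1 − 27%) = 5.0078%.
WACC = 0.4058 × 9.9324% + 0.0545 × 8.9034% + 0.5397 × 5.0078% = 7.2183%.

7.22%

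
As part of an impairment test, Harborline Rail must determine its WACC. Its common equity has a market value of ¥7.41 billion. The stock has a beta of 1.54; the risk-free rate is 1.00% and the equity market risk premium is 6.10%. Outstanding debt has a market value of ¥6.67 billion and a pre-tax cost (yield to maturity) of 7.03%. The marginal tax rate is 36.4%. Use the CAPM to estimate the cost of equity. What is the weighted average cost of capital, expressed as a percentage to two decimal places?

7.59%

Cost of equity via CAPM: Re = 1.0% + 1.54 × 6.1% = 10.3940%.
Total capital V = 7.41 + 6.67 = 14.08.
Equity: weight = 7.41/14.08 = 0.5263; cost = 10.394%.
Debt: weight = 6.67/14.08 = 0.4737; after-tax cost = 7.03% × (1 − 36.4%) = 4.4711%.
WACC = 0.5263 × 10.3940% + 0.4737 × 4.4711% = 7.5882%.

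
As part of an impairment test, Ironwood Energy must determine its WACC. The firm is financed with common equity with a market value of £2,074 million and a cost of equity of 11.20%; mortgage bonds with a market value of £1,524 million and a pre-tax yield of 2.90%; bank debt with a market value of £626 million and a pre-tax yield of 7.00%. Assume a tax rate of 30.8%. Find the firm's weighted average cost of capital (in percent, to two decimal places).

6.94%

Total capital V = 2074 + 1524 + 626 = 4224.
Equity: weight = 2074/4224 = 0.4910; cost = 11.2%.
Mortgage bonds: weight = 1524/4224 = 0.3608; after-tax cost = 2.9% × (1 − 30.8%) = 2.0068%.
Bank debt: weight = 626/4224 = 0.1482; after-tax cost = 7% × (1 − 30.8%) = 4.8440%.
WACC = 0.4910 × 11.2000% + 0.3608 × 2.0068% + 0.1482 × 4.8440% = 6.9412%.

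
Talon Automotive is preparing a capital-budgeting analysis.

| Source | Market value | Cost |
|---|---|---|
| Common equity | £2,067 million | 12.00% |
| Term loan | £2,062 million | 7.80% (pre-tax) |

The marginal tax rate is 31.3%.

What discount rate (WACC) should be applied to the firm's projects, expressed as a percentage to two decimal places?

8.68%

Total capital V = 2067 + 2062 = 4129.
Equity: weight = 2067/4129 = 0.5006; cost = 12%.
Term loan: weight = 2062/4129 = 0.4994; after-tax cost = 7.8% × (1 − 31.3%) = 5.3586%.
WACC = 0.5006 × 12.0000% + 0.4994 × 5.3586% = 8.6833%.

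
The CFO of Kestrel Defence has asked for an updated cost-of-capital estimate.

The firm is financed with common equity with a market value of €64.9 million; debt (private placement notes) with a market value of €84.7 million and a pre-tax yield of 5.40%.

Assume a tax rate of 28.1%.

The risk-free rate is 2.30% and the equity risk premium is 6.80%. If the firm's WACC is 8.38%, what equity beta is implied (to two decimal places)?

Total capital V = 64.9 + 84.7 = 149.6.
Equity weight = 64.9/149.6 = 0.4338.
Private placement notes weight = 84.7/149.6 = 0.5662.
Debt contribution = 0.5662 × 5.4% × (1 − 28.1%) = 2.1982%.
Required equity contribution = 8.38% − 2.1982% = 6.1818%  ⇒  Re = 14.2495%.
CAPM: 14.2495% = 2.3% + β × 6.8%  ⇒  β = 1.7573.

1.76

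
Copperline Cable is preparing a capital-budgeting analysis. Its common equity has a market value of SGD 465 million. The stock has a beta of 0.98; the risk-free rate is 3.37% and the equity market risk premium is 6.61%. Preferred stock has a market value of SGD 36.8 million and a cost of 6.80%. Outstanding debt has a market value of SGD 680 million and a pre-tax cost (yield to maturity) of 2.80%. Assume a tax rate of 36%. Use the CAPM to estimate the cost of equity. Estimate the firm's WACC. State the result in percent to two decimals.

Cost of equity via CAPM: Re = 3.37% + 0.98 × 6.61% = 9.8478%.
Total capital V = 465 + 36.8 + 680 = 1181.8.
Equity: weight = 465/1181.8 = 0.3935; cost = 9.8478%.
Preferred: weight = 36.8/1181.8 = 0.0311; cost = 6.8%.
Debt: weight = 680/1181.8 = 0.5754; after-tax cost = 2.8% × (1 − 36%) = 1.7920%.
WACC = 0.3935 × 9.8478% + 0.0311 × 6.8000% + 0.5754 × 1.7920% = 5.1176%.

5.12%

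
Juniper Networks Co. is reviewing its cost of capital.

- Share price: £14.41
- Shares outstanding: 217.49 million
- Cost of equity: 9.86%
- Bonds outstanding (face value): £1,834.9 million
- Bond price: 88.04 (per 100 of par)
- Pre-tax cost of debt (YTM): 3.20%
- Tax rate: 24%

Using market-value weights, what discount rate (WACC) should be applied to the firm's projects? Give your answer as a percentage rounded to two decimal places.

7.33%

Market value of equity E = 14.41 × 217.49m = 3134.0309m. Market value of debt D = 1834.9m × 88.04/100 = 1615.44596m.
Total capital V = 3134.0309 + 1615.44596 = 4749.47686.
Equity: weight = 3134.0309/4749.47686 = 0.6599; cost = 9.86%.
Bonds outstanding: weight = 1615.44596/4749.47686 = 0.3401; after-tax cost = 3.2% × (1 − 24%) = 2.4320%.
WACC = 0.6599 × 9.8600% + 0.3401 × 2.4320% = 7.3335%.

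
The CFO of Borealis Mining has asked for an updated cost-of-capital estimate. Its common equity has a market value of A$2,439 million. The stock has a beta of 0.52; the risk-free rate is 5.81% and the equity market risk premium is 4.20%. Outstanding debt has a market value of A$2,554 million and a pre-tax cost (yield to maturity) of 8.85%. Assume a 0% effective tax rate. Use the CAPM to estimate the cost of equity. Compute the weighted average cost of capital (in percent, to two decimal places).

8.43%

Cost of equity via CAPM: Re = 5.81% + 0.52 × 4.2% = 7.9940%.
Total capital V = 2439 + 2554 = 4993.
Equity: weight = 2439/4993 = 0.4885; cost = 7.994%.
Debt: weight = 2554/4993 = 0.5115; after-tax cost = 8.85% × (1 − 0%) = 8.8500%.
WACC = 0.4885 × 7.9940% + 0.5115 × 8.8500% = 8.4319%.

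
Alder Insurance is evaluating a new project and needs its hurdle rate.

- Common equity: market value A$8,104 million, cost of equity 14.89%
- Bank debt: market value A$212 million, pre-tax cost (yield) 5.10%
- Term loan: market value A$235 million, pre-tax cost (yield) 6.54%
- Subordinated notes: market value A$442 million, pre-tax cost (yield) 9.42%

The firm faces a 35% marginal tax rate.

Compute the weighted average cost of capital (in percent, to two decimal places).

Total capital V = 8104 + 212 + 235 + 442 = 8993.
Equity: weight = 8104/8993 = 0.9011; cost = 14.89%.
Bank debt: weight = 212/8993 = 0.0236; after-tax cost = 5.1% × (1 − 35%) = 3.3150%.
Term loan: weight = 235/8993 = 0.0261; after-tax cost = 6.54% × (1 − 35%) = 4.2510%.
Subordinated notes: weight = 442/8993 = 0.0491; after-tax cost = 9.42% × (1 − 35%) = 6.1230%.
WACC = 0.9011 × 14.8900% + 0.0236 × 3.3150% + 0.0261 × 4.2510% + 0.0491 × 6.1230% = 13.9082%.

13.91%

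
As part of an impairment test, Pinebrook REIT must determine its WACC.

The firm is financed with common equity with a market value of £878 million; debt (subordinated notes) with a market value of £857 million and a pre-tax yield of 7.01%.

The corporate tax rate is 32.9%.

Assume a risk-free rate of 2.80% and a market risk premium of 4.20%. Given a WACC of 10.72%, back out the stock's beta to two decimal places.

Total capital V = 878 + 857 = 1735.
Equity weight = 878/1735 = 0.5061.
Subordinated notes weight = 857/1735 = 0.4939.
Debt contribution = 0.4939 × 7.01% × (1 − 32.9%) = 2.3234%.
Required equity contribution = 10.72% − 2.3234% = 8.3966%  ⇒  Re = 16.5924%.
CAPM: 16.5924% = 2.8% + β × 4.2%  ⇒  β = 3.2839.

3.28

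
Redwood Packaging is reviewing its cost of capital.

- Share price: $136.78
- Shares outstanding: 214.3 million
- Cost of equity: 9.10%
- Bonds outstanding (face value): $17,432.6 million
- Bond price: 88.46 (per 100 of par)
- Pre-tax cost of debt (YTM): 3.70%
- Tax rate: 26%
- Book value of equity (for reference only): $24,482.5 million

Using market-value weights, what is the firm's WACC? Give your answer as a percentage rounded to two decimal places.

6.91%

Market value of equity E = 136.78 × 214.3m = 29311.954m. Market value of debt D = 17432.6m × 88.46/100 = 15420.87796m.
Total capital V = 29311.954 + 15420.87796 = 44732.83196.
Equity: weight = 29311.954/44732.83196 = 0.6553; cost = 9.1%.
Bonds outstanding: weight = 15420.87796/44732.83196 = 0.3447; after-tax cost = 3.7% × (1 − 26%) = 2.7380%.
WACC = 0.6553 × 9.1000% + 0.3447 × 2.7380% = 6.9068%.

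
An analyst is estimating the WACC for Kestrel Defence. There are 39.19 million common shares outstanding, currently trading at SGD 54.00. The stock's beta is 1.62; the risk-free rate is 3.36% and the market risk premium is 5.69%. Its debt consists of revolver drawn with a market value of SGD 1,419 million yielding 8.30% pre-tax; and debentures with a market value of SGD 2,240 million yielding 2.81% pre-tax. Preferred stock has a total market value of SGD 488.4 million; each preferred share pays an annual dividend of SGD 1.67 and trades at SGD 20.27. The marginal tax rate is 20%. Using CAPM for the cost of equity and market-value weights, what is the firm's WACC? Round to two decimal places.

Cost of equity via CAPM: Re = 3.36% + 1.62 × 5.69% = 12.5778%.
Cost of preferred: Rp = 1.67 / 20.27 = 8.2388%.
Market value of equity E = 54.0 × 39.19m = 2116.26m.
Total capital V = 2116.26 + 488.4 + 1419 + 2240 = 6263.66.
Equity: weight = 2116.26/6263.66 = 0.3379; cost = 12.5778%.
Preferred: weight = 488.4/6263.66 = 0.0780; cost = 8.2388%.
Revolver drawn: weight = 1419/6263.66 = 0.2265; after-tax cost = 8.3% × (1 − 20%) = 6.6400%.
Debentures: weight = 2240/6263.66 = 0.3576; after-tax cost = 2.81% × (1 − 20%) = 2.2480%.
WACC = 0.3379 × 12.5778% + 0.0780 × 8.2388% + 0.2265 × 6.6400% + 0.3576 × 2.2480% = 7.2002%.

7.20%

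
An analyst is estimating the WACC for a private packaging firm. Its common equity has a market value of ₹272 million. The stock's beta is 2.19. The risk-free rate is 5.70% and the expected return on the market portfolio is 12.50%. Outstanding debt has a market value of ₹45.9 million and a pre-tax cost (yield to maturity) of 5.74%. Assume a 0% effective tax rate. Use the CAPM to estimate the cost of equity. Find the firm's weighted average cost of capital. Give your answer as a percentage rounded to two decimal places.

18.45%

Market risk premium = 12.5% − 5.7% = 6.8%.
Cost of equity via CAPM: Re = 5.7% + 2.19 × 6.8% = 20.5920%.
Total capital V = 272 + 45.9 = 317.9.
Equity: weight = 272/317.9 = 0.8556; cost = 20.592%.
Debt: weight = 45.9/317.9 = 0.1444; after-tax cost = 5.74% × (1 − 0%) = 5.7400%.
WACC = 0.8556 × 20.5920% + 0.1444 × 5.7400% = 18.4476%.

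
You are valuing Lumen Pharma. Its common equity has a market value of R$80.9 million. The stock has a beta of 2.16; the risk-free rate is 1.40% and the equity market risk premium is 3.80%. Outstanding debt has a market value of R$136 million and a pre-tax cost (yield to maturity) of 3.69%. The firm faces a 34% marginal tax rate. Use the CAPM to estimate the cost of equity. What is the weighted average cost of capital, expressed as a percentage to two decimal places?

5.11%

Cost of equity via CAPM: Re = 1.4% + 2.16 × 3.8% = 9.6080%.
Total capital V = 80.9 + 136 = 216.9.
Equity: weight = 80.9/216.9 = 0.3730; cost = 9.608%.
Debt: weight = 136/216.9 = 0.6270; after-tax cost = 3.69% × (1 − 34%) = 2.4354%.
WACC = 0.3730 × 9.6080% + 0.6270 × 2.4354% = 5.1107%.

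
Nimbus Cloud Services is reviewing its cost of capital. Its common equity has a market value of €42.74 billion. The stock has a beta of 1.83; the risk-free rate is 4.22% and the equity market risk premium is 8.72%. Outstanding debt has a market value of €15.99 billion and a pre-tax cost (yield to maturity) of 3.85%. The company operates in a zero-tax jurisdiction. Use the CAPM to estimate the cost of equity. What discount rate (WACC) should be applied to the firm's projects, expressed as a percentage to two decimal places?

15.73%

Cost of equity via CAPM: Re = 4.22% + 1.83 × 8.72% = 20.1776%.
Total capital V = 42.74 + 15.99 = 58.73.
Equity: weight = 42.74/58.73 = 0.7277; cost = 20.1776%.
Debt: weight = 15.99/58.73 = 0.2723; after-tax cost = 3.85% × (1 − 0%) = 3.8500%.
WACC = 0.7277 × 20.1776% + 0.2723 × 3.8500% = 15.7322%.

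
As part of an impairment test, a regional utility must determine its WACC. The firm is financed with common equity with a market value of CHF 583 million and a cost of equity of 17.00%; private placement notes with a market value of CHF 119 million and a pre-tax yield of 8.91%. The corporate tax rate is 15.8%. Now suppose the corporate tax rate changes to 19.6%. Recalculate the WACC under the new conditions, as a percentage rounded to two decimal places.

After the change:
Total capital V = 583 + 119 = 702.
Equity: weight = 583/702 = 0.8305; cost = 17%.
Private placement notes: weight = 119/702 = 0.1695; after-tax cost = 8.91% × (1 − 19.6%) = 7.1636%.
WACC = 0.8305 × 17.0000% + 0.1695 × 7.1636% = 15.3326%.

15.33%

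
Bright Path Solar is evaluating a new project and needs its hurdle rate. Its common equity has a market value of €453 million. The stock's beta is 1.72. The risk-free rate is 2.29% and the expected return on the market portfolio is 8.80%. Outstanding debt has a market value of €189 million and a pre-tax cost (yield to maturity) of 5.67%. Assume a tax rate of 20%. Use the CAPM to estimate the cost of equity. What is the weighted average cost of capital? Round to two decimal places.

Market risk premium = 8.8% − 2.29% = 6.51%.
Cost of equity via CAPM: Re = 2.29% + 1.72 × 6.51% = 13.4872%.
Total capital V = 453 + 189 = 642.
Equity: weight = 453/642 = 0.7056; cost = 13.4872%.
Debt: weight = 189/642 = 0.2944; after-tax cost = 5.67% × (1 − 20%) = 4.5360%.
WACC = 0.7056 × 13.4872% + 0.2944 × 4.5360% = 10.8520%.

10.85%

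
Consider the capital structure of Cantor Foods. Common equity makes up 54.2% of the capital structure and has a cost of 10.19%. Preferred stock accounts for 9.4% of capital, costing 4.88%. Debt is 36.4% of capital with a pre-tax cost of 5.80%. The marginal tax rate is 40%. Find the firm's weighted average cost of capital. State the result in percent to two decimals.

7.25%

After-tax cost of debt = 5.8% × (1 − 40%) = 3.4800%.
WACC = 0.542 × 10.1900% + 0.094 × 4.8800% + 0.364 × 3.4800% = 7.2484%.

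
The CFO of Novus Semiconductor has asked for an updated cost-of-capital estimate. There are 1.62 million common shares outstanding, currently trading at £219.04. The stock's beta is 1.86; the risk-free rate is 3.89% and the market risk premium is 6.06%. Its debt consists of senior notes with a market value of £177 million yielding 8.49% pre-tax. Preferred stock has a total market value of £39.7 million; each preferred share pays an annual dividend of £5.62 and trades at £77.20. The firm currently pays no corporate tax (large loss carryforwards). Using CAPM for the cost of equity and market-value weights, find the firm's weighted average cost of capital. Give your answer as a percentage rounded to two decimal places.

12.55%

Cost of equity via CAPM: Re = 3.89% + 1.86 × 6.06% = 15.1616%.
Cost of preferred: Rp = 5.62 / 77.2 = 7.2798%.
Market value of equity E = 219.04 × 1.62m = 354.8448m.
Total capital V = 354.8448 + 39.7 + 177 = 571.5448.
Equity: weight = 354.8448/571.5448 = 0.6209; cost = 15.1616%.
Preferred: weight = 39.7/571.5448 = 0.0695; cost = 7.2798%.
Senior notes: weight = 177/571.5448 = 0.3097; after-tax cost = 8.49% × (1 − 0%) = 8.4900%.
WACC = 0.6209 × 15.1616% + 0.0695 × 7.2798% + 0.3097 × 8.4900% = 12.5480%.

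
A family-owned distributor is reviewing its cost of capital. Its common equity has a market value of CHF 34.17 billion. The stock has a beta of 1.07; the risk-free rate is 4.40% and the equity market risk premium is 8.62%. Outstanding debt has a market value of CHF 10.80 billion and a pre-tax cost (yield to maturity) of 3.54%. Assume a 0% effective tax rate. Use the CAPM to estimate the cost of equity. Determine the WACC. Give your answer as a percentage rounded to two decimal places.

11.20%

Cost of equity via CAPM: Re = 4.4% + 1.07 × 8.62% = 13.6234%.
Total capital V = 34.17 + 10.8 = 44.97.
Equity: weight = 34.17/44.97 = 0.7598; cost = 13.6234%.
Debt: weight = 10.8/44.97 = 0.2402; after-tax cost = 3.54% × (1 − 0%) = 3.5400%.
WACC = 0.7598 × 13.6234% + 0.2402 × 3.5400% = 11.2018%.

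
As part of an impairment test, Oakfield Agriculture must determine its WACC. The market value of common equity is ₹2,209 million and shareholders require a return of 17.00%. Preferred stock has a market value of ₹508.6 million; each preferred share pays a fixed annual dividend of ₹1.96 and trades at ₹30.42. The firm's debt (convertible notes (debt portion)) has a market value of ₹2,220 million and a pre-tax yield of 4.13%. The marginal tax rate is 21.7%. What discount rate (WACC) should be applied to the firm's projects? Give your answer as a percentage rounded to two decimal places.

Cost of preferred: Rp = 1.96 / 30.42 = 6.4431%.
Total capital V = 2209 + 508.6 + 2220 = 4937.6.
Equity: weight = 2209/4937.6 = 0.4474; cost = 17%.
Preferred: weight = 508.6/4937.6 = 0.1030; cost = 6.4431%.
Convertible notes (debt portion): weight = 2220/4937.6 = 0.4496; after-tax cost = 4.13% × (1 − 21.7%) = 3.2338%.
WACC = 0.4474 × 17.0000% + 0.1030 × 6.4431% + 0.4496 × 3.2338% = 9.7231%.

9.72%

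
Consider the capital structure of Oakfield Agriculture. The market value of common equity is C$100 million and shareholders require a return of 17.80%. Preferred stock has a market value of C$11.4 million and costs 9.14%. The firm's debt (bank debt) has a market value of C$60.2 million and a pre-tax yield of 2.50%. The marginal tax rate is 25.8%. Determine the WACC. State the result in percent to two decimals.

Total capital V = 100 + 11.4 + 60.2 = 171.6.
Equity: weight = 100/171.6 = 0.5828; cost = 17.8%.
Preferred: weight = 11.4/171.6 = 0.0664; cost = 9.14%.
Bank debt: weight = 60.2/171.6 = 0.3508; after-tax cost = 2.5% × (1 − 25.8%) = 1.8550%.
WACC = 0.5828 × 17.8000% + 0.0664 × 9.1400% + 0.3508 × 1.8550% = 11.6309%.

11.63%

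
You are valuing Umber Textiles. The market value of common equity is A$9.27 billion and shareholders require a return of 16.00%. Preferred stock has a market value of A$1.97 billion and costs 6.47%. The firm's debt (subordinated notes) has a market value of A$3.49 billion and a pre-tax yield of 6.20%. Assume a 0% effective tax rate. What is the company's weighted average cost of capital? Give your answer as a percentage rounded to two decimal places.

Total capital V = 9.27 + 1.97 + 3.49 = 14.73.
Equity: weight = 9.27/14.73 = 0.6293; cost = 16%.
Preferred: weight = 1.97/14.73 = 0.1337; cost = 6.47%.
Subordinated notes: weight = 3.49/14.73 = 0.2369; after-tax cost = 6.2% × (1 − 0%) = 6.2000%.
WACC = 0.6293 × 16.0000% + 0.1337 × 6.4700% + 0.2369 × 6.2000% = 12.4035%.

12.40%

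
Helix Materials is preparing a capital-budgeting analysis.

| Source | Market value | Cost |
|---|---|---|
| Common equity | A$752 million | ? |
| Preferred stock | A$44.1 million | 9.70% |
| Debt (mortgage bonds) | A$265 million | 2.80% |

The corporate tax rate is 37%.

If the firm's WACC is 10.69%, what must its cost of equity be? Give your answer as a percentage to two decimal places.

13.89%

Total capital V = 752 + 44.1 + 265 = 1061.1.
Equity weight = 752/1061.1 = 0.7087.
Preferred weight = 44.1/1061.1 = 0.0416.
Mortgage bonds weight = 265/1061.1 = 0.2497.
Debt contribution = 0.2497 × 2.8% × (1 − 37%) = 0.4405%.
Preferred contribution = 0.0416 × 9.7% = 0.4031%.
Required equity contribution = 10.69% − 0.8437% = 9.8463%.
Re = 9.8463% / 0.7087 = 13.8935%.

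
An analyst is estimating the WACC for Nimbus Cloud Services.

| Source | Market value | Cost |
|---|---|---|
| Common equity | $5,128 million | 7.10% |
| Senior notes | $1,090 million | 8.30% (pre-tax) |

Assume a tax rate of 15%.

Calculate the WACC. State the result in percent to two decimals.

Total capital V = 5128 + 1090 = 6218.
Equity: weight = 5128/6218 = 0.8247; cost = 7.1%.
Senior notes: weight = 1090/6218 = 0.1753; after-tax cost = 8.3% × (1 − 15%) = 7.0550%.
WACC = 0.8247 × 7.1000% + 0.1753 × 7.0550% = 7.0921%.

7.09%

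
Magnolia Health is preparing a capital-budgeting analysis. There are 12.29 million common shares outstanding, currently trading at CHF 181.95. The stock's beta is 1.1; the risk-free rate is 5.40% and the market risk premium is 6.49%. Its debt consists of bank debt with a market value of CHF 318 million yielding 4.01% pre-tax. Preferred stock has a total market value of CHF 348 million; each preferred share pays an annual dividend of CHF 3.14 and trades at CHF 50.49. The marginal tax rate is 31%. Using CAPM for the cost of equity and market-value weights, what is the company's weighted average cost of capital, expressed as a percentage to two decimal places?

Cost of equity via CAPM: Re = 5.4% + 1.1 × 6.49% = 12.5390%.
Cost of preferred: Rp = 3.14 / 50.49 = 6.2191%.
Market value of equity E = 181.95 × 12.29m = 2236.1655m.
Total capital V = 2236.1655 + 348 + 318 = 2902.1655.
Equity: weight = 2236.1655/2902.1655 = 0.7705; cost = 12.539%.
Preferred: weight = 348/2902.1655 = 0.1199; cost = 6.2191%.
Bank debt: weight = 318/2902.1655 = 0.1096; after-tax cost = 4.01% × (1 − 31%) = 2.7669%.
WACC = 0.7705 × 12.5390% + 0.1199 × 6.2191% + 0.1096 × 2.7669% = 10.7104%.

10.71%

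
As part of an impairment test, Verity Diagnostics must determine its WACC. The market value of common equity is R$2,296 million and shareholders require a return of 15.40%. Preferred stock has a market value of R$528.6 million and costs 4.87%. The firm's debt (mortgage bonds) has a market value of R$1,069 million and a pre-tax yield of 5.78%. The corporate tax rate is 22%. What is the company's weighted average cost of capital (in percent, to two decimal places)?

10.98%

Total capital V = 2296 + 528.6 + 1069 = 3893.6.
Equity: weight = 2296/3893.6 = 0.5897; cost = 15.4%.
Preferred: weight = 528.6/3893.6 = 0.1358; cost = 4.87%.
Mortgage bonds: weight = 1069/3893.6 = 0.2746; after-tax cost = 5.78% × (1 − 22%) = 4.5084%.
WACC = 0.5897 × 15.4000% + 0.1358 × 4.8700% + 0.2746 × 4.5084% = 10.9801%.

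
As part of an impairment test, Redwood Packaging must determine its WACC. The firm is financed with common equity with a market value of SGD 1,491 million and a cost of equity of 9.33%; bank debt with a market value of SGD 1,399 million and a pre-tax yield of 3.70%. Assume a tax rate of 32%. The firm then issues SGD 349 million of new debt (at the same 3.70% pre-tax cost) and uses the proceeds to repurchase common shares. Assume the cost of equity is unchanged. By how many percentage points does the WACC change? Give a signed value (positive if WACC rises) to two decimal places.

Current WACC:
Total capital V = 1491 + 1399 = 2890.
Equity: weight = 1491/2890 = 0.5159; cost = 9.33%.
Bank debt: weight = 1399/2890 = 0.4841; after-tax cost = 3.7% × (1 − 32%) = 2.5160%.
WACC = 0.5159 × 9.3300% + 0.4841 × 2.5160% = 6.0315%.
After the change:
Total capital V = 1142 + 1748 = 2890.
Equity: weight = 1142/2890 = 0.3952; cost = 9.33%.
Bank debt: weight = 1748/2890 = 0.6048; after-tax cost = 3.7% × (1 − 32%) = 2.5160%.
WACC = 0.3952 × 9.3300% + 0.6048 × 2.5160% = 5.2086%.
Change in WACC = 5.2086% − 6.0315% = -0.8229 pp.

-0.82 pp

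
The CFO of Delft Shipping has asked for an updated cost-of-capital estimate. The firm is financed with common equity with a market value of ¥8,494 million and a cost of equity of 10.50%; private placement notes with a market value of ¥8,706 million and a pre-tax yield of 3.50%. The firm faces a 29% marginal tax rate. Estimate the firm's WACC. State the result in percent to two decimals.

6.44%

Total capital V = 8494 + 8706 = 17200.
Equity: weight = 8494/17200 = 0.4938; cost = 10.5%.
Private placement notes: weight = 8706/17200 = 0.5062; after-tax cost = 3.5% × (1 − 29%) = 2.4850%.
WACC = 0.4938 × 10.5000% + 0.5062 × 2.4850% = 6.4431%.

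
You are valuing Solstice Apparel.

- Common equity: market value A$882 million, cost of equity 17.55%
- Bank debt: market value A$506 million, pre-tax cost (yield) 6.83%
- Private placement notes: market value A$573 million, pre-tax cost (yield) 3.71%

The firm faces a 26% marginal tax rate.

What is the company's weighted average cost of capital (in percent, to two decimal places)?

10.00%

Total capital V = 882 + 506 + 573 = 1961.
Equity: weight = 882/1961 = 0.4498; cost = 17.55%.
Bank debt: weight = 506/1961 = 0.2580; after-tax cost = 6.83% × (1 − 26%) = 5.0542%.
Private placement notes: weight = 573/1961 = 0.2922; after-tax cost = 3.71% × (1 − 26%) = 2.7454%.
WACC = 0.4498 × 17.5500% + 0.2580 × 5.0542% + 0.2922 × 2.7454% = 9.9998%.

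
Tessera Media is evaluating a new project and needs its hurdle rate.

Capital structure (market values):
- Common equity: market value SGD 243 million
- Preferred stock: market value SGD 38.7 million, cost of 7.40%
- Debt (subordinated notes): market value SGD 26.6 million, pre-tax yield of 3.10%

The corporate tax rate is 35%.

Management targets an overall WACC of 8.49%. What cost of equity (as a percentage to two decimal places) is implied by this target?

9.37%

Total capital V = 243 + 38.7 + 26.6 = 308.3.
Equity weight = 243/308.3 = 0.7882.
Preferred weight = 38.7/308.3 = 0.1255.
Subordinated notes weight = 26.6/308.3 = 0.0863.
Debt contribution = 0.0863 × 3.1% × (1 − 35%) = 0.1739%.
Preferred contribution = 0.1255 × 7.4% = 0.9289%.
Required equity contribution = 8.49% − 1.1028% = 7.3872%.
Re = 7.3872% / 0.7882 = 9.3724%.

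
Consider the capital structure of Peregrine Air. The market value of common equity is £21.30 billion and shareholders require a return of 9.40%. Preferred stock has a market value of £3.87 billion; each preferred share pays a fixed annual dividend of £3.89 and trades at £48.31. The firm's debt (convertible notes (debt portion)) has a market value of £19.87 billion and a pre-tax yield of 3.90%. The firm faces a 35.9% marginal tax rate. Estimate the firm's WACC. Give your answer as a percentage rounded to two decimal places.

6.24%

Cost of preferred: Rp = 3.89 / 48.31 = 8.0522%.
Total capital V = 21.3 + 3.87 + 19.87 = 45.04.
Equity: weight = 21.3/45.04 = 0.4729; cost = 9.4%.
Preferred: weight = 3.87/45.04 = 0.0859; cost = 8.0522%.
Convertible notes (debt portion): weight = 19.87/45.04 = 0.4412; after-tax cost = 3.9% × (1 − 35.9%) = 2.4999%.
WACC = 0.4729 × 9.4000% + 0.0859 × 8.0522% + 0.4412 × 2.4999% = 6.2401%.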